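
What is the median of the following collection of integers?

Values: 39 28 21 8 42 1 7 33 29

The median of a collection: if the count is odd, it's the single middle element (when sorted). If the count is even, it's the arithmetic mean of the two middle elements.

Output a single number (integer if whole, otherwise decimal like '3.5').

Answer: 28

Derivation:
Step 1: insert 39 -> lo=[39] (size 1, max 39) hi=[] (size 0) -> median=39
Step 2: insert 28 -> lo=[28] (size 1, max 28) hi=[39] (size 1, min 39) -> median=33.5
Step 3: insert 21 -> lo=[21, 28] (size 2, max 28) hi=[39] (size 1, min 39) -> median=28
Step 4: insert 8 -> lo=[8, 21] (size 2, max 21) hi=[28, 39] (size 2, min 28) -> median=24.5
Step 5: insert 42 -> lo=[8, 21, 28] (size 3, max 28) hi=[39, 42] (size 2, min 39) -> median=28
Step 6: insert 1 -> lo=[1, 8, 21] (size 3, max 21) hi=[28, 39, 42] (size 3, min 28) -> median=24.5
Step 7: insert 7 -> lo=[1, 7, 8, 21] (size 4, max 21) hi=[28, 39, 42] (size 3, min 28) -> median=21
Step 8: insert 33 -> lo=[1, 7, 8, 21] (size 4, max 21) hi=[28, 33, 39, 42] (size 4, min 28) -> median=24.5
Step 9: insert 29 -> lo=[1, 7, 8, 21, 28] (size 5, max 28) hi=[29, 33, 39, 42] (size 4, min 29) -> median=28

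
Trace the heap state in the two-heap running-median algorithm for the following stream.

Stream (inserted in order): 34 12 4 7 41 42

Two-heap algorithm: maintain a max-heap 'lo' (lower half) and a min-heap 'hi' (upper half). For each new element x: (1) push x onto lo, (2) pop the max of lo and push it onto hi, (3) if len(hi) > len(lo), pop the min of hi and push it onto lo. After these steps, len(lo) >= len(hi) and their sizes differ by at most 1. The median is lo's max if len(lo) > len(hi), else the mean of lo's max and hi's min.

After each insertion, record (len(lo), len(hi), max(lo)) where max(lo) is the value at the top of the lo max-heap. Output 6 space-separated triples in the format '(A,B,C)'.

Answer: (1,0,34) (1,1,12) (2,1,12) (2,2,7) (3,2,12) (3,3,12)

Derivation:
Step 1: insert 34 -> lo=[34] hi=[] -> (len(lo)=1, len(hi)=0, max(lo)=34)
Step 2: insert 12 -> lo=[12] hi=[34] -> (len(lo)=1, len(hi)=1, max(lo)=12)
Step 3: insert 4 -> lo=[4, 12] hi=[34] -> (len(lo)=2, len(hi)=1, max(lo)=12)
Step 4: insert 7 -> lo=[4, 7] hi=[12, 34] -> (len(lo)=2, len(hi)=2, max(lo)=7)
Step 5: insert 41 -> lo=[4, 7, 12] hi=[34, 41] -> (len(lo)=3, len(hi)=2, max(lo)=12)
Step 6: insert 42 -> lo=[4, 7, 12] hi=[34, 41, 42] -> (len(lo)=3, len(hi)=3, max(lo)=12)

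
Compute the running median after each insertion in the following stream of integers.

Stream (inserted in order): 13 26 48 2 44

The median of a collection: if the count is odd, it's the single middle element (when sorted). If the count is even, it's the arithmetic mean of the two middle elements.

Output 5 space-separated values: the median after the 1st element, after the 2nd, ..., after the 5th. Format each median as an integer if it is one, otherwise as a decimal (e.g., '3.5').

Answer: 13 19.5 26 19.5 26

Derivation:
Step 1: insert 13 -> lo=[13] (size 1, max 13) hi=[] (size 0) -> median=13
Step 2: insert 26 -> lo=[13] (size 1, max 13) hi=[26] (size 1, min 26) -> median=19.5
Step 3: insert 48 -> lo=[13, 26] (size 2, max 26) hi=[48] (size 1, min 48) -> median=26
Step 4: insert 2 -> lo=[2, 13] (size 2, max 13) hi=[26, 48] (size 2, min 26) -> median=19.5
Step 5: insert 44 -> lo=[2, 13, 26] (size 3, max 26) hi=[44, 48] (size 2, min 44) -> median=26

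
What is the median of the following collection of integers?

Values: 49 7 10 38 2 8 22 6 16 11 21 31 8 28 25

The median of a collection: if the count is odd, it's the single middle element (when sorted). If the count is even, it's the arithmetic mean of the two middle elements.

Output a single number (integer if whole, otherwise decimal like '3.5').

Step 1: insert 49 -> lo=[49] (size 1, max 49) hi=[] (size 0) -> median=49
Step 2: insert 7 -> lo=[7] (size 1, max 7) hi=[49] (size 1, min 49) -> median=28
Step 3: insert 10 -> lo=[7, 10] (size 2, max 10) hi=[49] (size 1, min 49) -> median=10
Step 4: insert 38 -> lo=[7, 10] (size 2, max 10) hi=[38, 49] (size 2, min 38) -> median=24
Step 5: insert 2 -> lo=[2, 7, 10] (size 3, max 10) hi=[38, 49] (size 2, min 38) -> median=10
Step 6: insert 8 -> lo=[2, 7, 8] (size 3, max 8) hi=[10, 38, 49] (size 3, min 10) -> median=9
Step 7: insert 22 -> lo=[2, 7, 8, 10] (size 4, max 10) hi=[22, 38, 49] (size 3, min 22) -> median=10
Step 8: insert 6 -> lo=[2, 6, 7, 8] (size 4, max 8) hi=[10, 22, 38, 49] (size 4, min 10) -> median=9
Step 9: insert 16 -> lo=[2, 6, 7, 8, 10] (size 5, max 10) hi=[16, 22, 38, 49] (size 4, min 16) -> median=10
Step 10: insert 11 -> lo=[2, 6, 7, 8, 10] (size 5, max 10) hi=[11, 16, 22, 38, 49] (size 5, min 11) -> median=10.5
Step 11: insert 21 -> lo=[2, 6, 7, 8, 10, 11] (size 6, max 11) hi=[16, 21, 22, 38, 49] (size 5, min 16) -> median=11
Step 12: insert 31 -> lo=[2, 6, 7, 8, 10, 11] (size 6, max 11) hi=[16, 21, 22, 31, 38, 49] (size 6, min 16) -> median=13.5
Step 13: insert 8 -> lo=[2, 6, 7, 8, 8, 10, 11] (size 7, max 11) hi=[16, 21, 22, 31, 38, 49] (size 6, min 16) -> median=11
Step 14: insert 28 -> lo=[2, 6, 7, 8, 8, 10, 11] (size 7, max 11) hi=[16, 21, 22, 28, 31, 38, 49] (size 7, min 16) -> median=13.5
Step 15: insert 25 -> lo=[2, 6, 7, 8, 8, 10, 11, 16] (size 8, max 16) hi=[21, 22, 25, 28, 31, 38, 49] (size 7, min 21) -> median=16

Answer: 16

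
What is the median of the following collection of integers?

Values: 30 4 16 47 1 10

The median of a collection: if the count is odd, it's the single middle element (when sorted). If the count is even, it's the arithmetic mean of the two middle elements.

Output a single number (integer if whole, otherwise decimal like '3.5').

Answer: 13

Derivation:
Step 1: insert 30 -> lo=[30] (size 1, max 30) hi=[] (size 0) -> median=30
Step 2: insert 4 -> lo=[4] (size 1, max 4) hi=[30] (size 1, min 30) -> median=17
Step 3: insert 16 -> lo=[4, 16] (size 2, max 16) hi=[30] (size 1, min 30) -> median=16
Step 4: insert 47 -> lo=[4, 16] (size 2, max 16) hi=[30, 47] (size 2, min 30) -> median=23
Step 5: insert 1 -> lo=[1, 4, 16] (size 3, max 16) hi=[30, 47] (size 2, min 30) -> median=16
Step 6: insert 10 -> lo=[1, 4, 10] (size 3, max 10) hi=[16, 30, 47] (size 3, min 16) -> median=13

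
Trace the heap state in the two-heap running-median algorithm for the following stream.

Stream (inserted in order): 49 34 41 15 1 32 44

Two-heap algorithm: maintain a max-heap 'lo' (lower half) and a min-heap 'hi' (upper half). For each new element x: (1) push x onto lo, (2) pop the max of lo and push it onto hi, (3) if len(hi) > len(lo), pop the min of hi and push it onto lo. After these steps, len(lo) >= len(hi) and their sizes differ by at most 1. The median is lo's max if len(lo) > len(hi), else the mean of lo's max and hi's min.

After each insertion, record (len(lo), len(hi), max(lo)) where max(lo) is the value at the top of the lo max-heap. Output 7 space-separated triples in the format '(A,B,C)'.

Answer: (1,0,49) (1,1,34) (2,1,41) (2,2,34) (3,2,34) (3,3,32) (4,3,34)

Derivation:
Step 1: insert 49 -> lo=[49] hi=[] -> (len(lo)=1, len(hi)=0, max(lo)=49)
Step 2: insert 34 -> lo=[34] hi=[49] -> (len(lo)=1, len(hi)=1, max(lo)=34)
Step 3: insert 41 -> lo=[34, 41] hi=[49] -> (len(lo)=2, len(hi)=1, max(lo)=41)
Step 4: insert 15 -> lo=[15, 34] hi=[41, 49] -> (len(lo)=2, len(hi)=2, max(lo)=34)
Step 5: insert 1 -> lo=[1, 15, 34] hi=[41, 49] -> (len(lo)=3, len(hi)=2, max(lo)=34)
Step 6: insert 32 -> lo=[1, 15, 32] hi=[34, 41, 49] -> (len(lo)=3, len(hi)=3, max(lo)=32)
Step 7: insert 44 -> lo=[1, 15, 32, 34] hi=[41, 44, 49] -> (len(lo)=4, len(hi)=3, max(lo)=34)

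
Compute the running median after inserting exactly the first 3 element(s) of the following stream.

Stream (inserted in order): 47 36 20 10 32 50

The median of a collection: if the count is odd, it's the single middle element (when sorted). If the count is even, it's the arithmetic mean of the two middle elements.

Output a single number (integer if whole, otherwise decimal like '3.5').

Answer: 36

Derivation:
Step 1: insert 47 -> lo=[47] (size 1, max 47) hi=[] (size 0) -> median=47
Step 2: insert 36 -> lo=[36] (size 1, max 36) hi=[47] (size 1, min 47) -> median=41.5
Step 3: insert 20 -> lo=[20, 36] (size 2, max 36) hi=[47] (size 1, min 47) -> median=36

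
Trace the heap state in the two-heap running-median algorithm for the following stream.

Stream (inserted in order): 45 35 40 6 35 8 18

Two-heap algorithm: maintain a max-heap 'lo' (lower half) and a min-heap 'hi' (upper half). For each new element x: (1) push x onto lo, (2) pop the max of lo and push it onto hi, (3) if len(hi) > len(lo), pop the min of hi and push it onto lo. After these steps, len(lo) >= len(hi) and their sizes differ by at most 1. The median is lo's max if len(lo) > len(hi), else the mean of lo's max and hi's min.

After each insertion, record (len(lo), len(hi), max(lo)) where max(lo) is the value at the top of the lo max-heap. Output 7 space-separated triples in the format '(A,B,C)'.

Step 1: insert 45 -> lo=[45] hi=[] -> (len(lo)=1, len(hi)=0, max(lo)=45)
Step 2: insert 35 -> lo=[35] hi=[45] -> (len(lo)=1, len(hi)=1, max(lo)=35)
Step 3: insert 40 -> lo=[35, 40] hi=[45] -> (len(lo)=2, len(hi)=1, max(lo)=40)
Step 4: insert 6 -> lo=[6, 35] hi=[40, 45] -> (len(lo)=2, len(hi)=2, max(lo)=35)
Step 5: insert 35 -> lo=[6, 35, 35] hi=[40, 45] -> (len(lo)=3, len(hi)=2, max(lo)=35)
Step 6: insert 8 -> lo=[6, 8, 35] hi=[35, 40, 45] -> (len(lo)=3, len(hi)=3, max(lo)=35)
Step 7: insert 18 -> lo=[6, 8, 18, 35] hi=[35, 40, 45] -> (len(lo)=4, len(hi)=3, max(lo)=35)

Answer: (1,0,45) (1,1,35) (2,1,40) (2,2,35) (3,2,35) (3,3,35) (4,3,35)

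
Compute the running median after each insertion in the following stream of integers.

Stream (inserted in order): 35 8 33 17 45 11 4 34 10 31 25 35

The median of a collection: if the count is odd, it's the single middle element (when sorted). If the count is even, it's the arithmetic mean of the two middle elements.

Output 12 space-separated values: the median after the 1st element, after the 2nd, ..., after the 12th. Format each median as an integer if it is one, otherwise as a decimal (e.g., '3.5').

Step 1: insert 35 -> lo=[35] (size 1, max 35) hi=[] (size 0) -> median=35
Step 2: insert 8 -> lo=[8] (size 1, max 8) hi=[35] (size 1, min 35) -> median=21.5
Step 3: insert 33 -> lo=[8, 33] (size 2, max 33) hi=[35] (size 1, min 35) -> median=33
Step 4: insert 17 -> lo=[8, 17] (size 2, max 17) hi=[33, 35] (size 2, min 33) -> median=25
Step 5: insert 45 -> lo=[8, 17, 33] (size 3, max 33) hi=[35, 45] (size 2, min 35) -> median=33
Step 6: insert 11 -> lo=[8, 11, 17] (size 3, max 17) hi=[33, 35, 45] (size 3, min 33) -> median=25
Step 7: insert 4 -> lo=[4, 8, 11, 17] (size 4, max 17) hi=[33, 35, 45] (size 3, min 33) -> median=17
Step 8: insert 34 -> lo=[4, 8, 11, 17] (size 4, max 17) hi=[33, 34, 35, 45] (size 4, min 33) -> median=25
Step 9: insert 10 -> lo=[4, 8, 10, 11, 17] (size 5, max 17) hi=[33, 34, 35, 45] (size 4, min 33) -> median=17
Step 10: insert 31 -> lo=[4, 8, 10, 11, 17] (size 5, max 17) hi=[31, 33, 34, 35, 45] (size 5, min 31) -> median=24
Step 11: insert 25 -> lo=[4, 8, 10, 11, 17, 25] (size 6, max 25) hi=[31, 33, 34, 35, 45] (size 5, min 31) -> median=25
Step 12: insert 35 -> lo=[4, 8, 10, 11, 17, 25] (size 6, max 25) hi=[31, 33, 34, 35, 35, 45] (size 6, min 31) -> median=28

Answer: 35 21.5 33 25 33 25 17 25 17 24 25 28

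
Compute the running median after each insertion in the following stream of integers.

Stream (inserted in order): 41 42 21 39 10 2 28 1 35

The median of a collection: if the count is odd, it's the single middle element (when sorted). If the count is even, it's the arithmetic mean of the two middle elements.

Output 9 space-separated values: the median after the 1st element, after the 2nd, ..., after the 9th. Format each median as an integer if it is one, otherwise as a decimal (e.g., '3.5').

Answer: 41 41.5 41 40 39 30 28 24.5 28

Derivation:
Step 1: insert 41 -> lo=[41] (size 1, max 41) hi=[] (size 0) -> median=41
Step 2: insert 42 -> lo=[41] (size 1, max 41) hi=[42] (size 1, min 42) -> median=41.5
Step 3: insert 21 -> lo=[21, 41] (size 2, max 41) hi=[42] (size 1, min 42) -> median=41
Step 4: insert 39 -> lo=[21, 39] (size 2, max 39) hi=[41, 42] (size 2, min 41) -> median=40
Step 5: insert 10 -> lo=[10, 21, 39] (size 3, max 39) hi=[41, 42] (size 2, min 41) -> median=39
Step 6: insert 2 -> lo=[2, 10, 21] (size 3, max 21) hi=[39, 41, 42] (size 3, min 39) -> median=30
Step 7: insert 28 -> lo=[2, 10, 21, 28] (size 4, max 28) hi=[39, 41, 42] (size 3, min 39) -> median=28
Step 8: insert 1 -> lo=[1, 2, 10, 21] (size 4, max 21) hi=[28, 39, 41, 42] (size 4, min 28) -> median=24.5
Step 9: insert 35 -> lo=[1, 2, 10, 21, 28] (size 5, max 28) hi=[35, 39, 41, 42] (size 4, min 35) -> median=28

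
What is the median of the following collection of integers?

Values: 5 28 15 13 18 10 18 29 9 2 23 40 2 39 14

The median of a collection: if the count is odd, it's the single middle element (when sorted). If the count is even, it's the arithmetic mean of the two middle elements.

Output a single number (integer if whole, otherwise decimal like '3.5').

Answer: 15

Derivation:
Step 1: insert 5 -> lo=[5] (size 1, max 5) hi=[] (size 0) -> median=5
Step 2: insert 28 -> lo=[5] (size 1, max 5) hi=[28] (size 1, min 28) -> median=16.5
Step 3: insert 15 -> lo=[5, 15] (size 2, max 15) hi=[28] (size 1, min 28) -> median=15
Step 4: insert 13 -> lo=[5, 13] (size 2, max 13) hi=[15, 28] (size 2, min 15) -> median=14
Step 5: insert 18 -> lo=[5, 13, 15] (size 3, max 15) hi=[18, 28] (size 2, min 18) -> median=15
Step 6: insert 10 -> lo=[5, 10, 13] (size 3, max 13) hi=[15, 18, 28] (size 3, min 15) -> median=14
Step 7: insert 18 -> lo=[5, 10, 13, 15] (size 4, max 15) hi=[18, 18, 28] (size 3, min 18) -> median=15
Step 8: insert 29 -> lo=[5, 10, 13, 15] (size 4, max 15) hi=[18, 18, 28, 29] (size 4, min 18) -> median=16.5
Step 9: insert 9 -> lo=[5, 9, 10, 13, 15] (size 5, max 15) hi=[18, 18, 28, 29] (size 4, min 18) -> median=15
Step 10: insert 2 -> lo=[2, 5, 9, 10, 13] (size 5, max 13) hi=[15, 18, 18, 28, 29] (size 5, min 15) -> median=14
Step 11: insert 23 -> lo=[2, 5, 9, 10, 13, 15] (size 6, max 15) hi=[18, 18, 23, 28, 29] (size 5, min 18) -> median=15
Step 12: insert 40 -> lo=[2, 5, 9, 10, 13, 15] (size 6, max 15) hi=[18, 18, 23, 28, 29, 40] (size 6, min 18) -> median=16.5
Step 13: insert 2 -> lo=[2, 2, 5, 9, 10, 13, 15] (size 7, max 15) hi=[18, 18, 23, 28, 29, 40] (size 6, min 18) -> median=15
Step 14: insert 39 -> lo=[2, 2, 5, 9, 10, 13, 15] (size 7, max 15) hi=[18, 18, 23, 28, 29, 39, 40] (size 7, min 18) -> median=16.5
Step 15: insert 14 -> lo=[2, 2, 5, 9, 10, 13, 14, 15] (size 8, max 15) hi=[18, 18, 23, 28, 29, 39, 40] (size 7, min 18) -> median=15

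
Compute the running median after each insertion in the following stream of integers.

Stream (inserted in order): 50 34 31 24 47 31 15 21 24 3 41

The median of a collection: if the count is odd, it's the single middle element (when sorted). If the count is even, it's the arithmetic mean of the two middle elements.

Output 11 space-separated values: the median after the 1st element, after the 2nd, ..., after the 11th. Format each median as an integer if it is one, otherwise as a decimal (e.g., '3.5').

Step 1: insert 50 -> lo=[50] (size 1, max 50) hi=[] (size 0) -> median=50
Step 2: insert 34 -> lo=[34] (size 1, max 34) hi=[50] (size 1, min 50) -> median=42
Step 3: insert 31 -> lo=[31, 34] (size 2, max 34) hi=[50] (size 1, min 50) -> median=34
Step 4: insert 24 -> lo=[24, 31] (size 2, max 31) hi=[34, 50] (size 2, min 34) -> median=32.5
Step 5: insert 47 -> lo=[24, 31, 34] (size 3, max 34) hi=[47, 50] (size 2, min 47) -> median=34
Step 6: insert 31 -> lo=[24, 31, 31] (size 3, max 31) hi=[34, 47, 50] (size 3, min 34) -> median=32.5
Step 7: insert 15 -> lo=[15, 24, 31, 31] (size 4, max 31) hi=[34, 47, 50] (size 3, min 34) -> median=31
Step 8: insert 21 -> lo=[15, 21, 24, 31] (size 4, max 31) hi=[31, 34, 47, 50] (size 4, min 31) -> median=31
Step 9: insert 24 -> lo=[15, 21, 24, 24, 31] (size 5, max 31) hi=[31, 34, 47, 50] (size 4, min 31) -> median=31
Step 10: insert 3 -> lo=[3, 15, 21, 24, 24] (size 5, max 24) hi=[31, 31, 34, 47, 50] (size 5, min 31) -> median=27.5
Step 11: insert 41 -> lo=[3, 15, 21, 24, 24, 31] (size 6, max 31) hi=[31, 34, 41, 47, 50] (size 5, min 31) -> median=31

Answer: 50 42 34 32.5 34 32.5 31 31 31 27.5 31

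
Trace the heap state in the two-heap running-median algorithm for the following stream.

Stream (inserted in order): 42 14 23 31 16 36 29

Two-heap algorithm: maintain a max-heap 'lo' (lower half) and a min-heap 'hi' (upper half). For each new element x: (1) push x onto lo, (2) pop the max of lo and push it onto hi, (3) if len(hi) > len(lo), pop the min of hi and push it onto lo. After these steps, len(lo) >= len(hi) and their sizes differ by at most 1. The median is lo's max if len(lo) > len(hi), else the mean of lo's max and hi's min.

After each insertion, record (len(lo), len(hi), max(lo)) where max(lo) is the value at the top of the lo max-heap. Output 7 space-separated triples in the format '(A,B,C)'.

Step 1: insert 42 -> lo=[42] hi=[] -> (len(lo)=1, len(hi)=0, max(lo)=42)
Step 2: insert 14 -> lo=[14] hi=[42] -> (len(lo)=1, len(hi)=1, max(lo)=14)
Step 3: insert 23 -> lo=[14, 23] hi=[42] -> (len(lo)=2, len(hi)=1, max(lo)=23)
Step 4: insert 31 -> lo=[14, 23] hi=[31, 42] -> (len(lo)=2, len(hi)=2, max(lo)=23)
Step 5: insert 16 -> lo=[14, 16, 23] hi=[31, 42] -> (len(lo)=3, len(hi)=2, max(lo)=23)
Step 6: insert 36 -> lo=[14, 16, 23] hi=[31, 36, 42] -> (len(lo)=3, len(hi)=3, max(lo)=23)
Step 7: insert 29 -> lo=[14, 16, 23, 29] hi=[31, 36, 42] -> (len(lo)=4, len(hi)=3, max(lo)=29)

Answer: (1,0,42) (1,1,14) (2,1,23) (2,2,23) (3,2,23) (3,3,23) (4,3,29)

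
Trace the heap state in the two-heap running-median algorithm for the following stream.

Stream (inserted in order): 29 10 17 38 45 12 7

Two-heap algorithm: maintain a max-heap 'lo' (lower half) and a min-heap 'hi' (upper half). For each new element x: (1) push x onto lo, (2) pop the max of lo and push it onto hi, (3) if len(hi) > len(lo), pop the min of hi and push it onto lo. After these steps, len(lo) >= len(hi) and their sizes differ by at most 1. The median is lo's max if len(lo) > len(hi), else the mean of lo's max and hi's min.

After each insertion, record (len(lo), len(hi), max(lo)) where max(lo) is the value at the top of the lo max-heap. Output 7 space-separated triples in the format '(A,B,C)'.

Answer: (1,0,29) (1,1,10) (2,1,17) (2,2,17) (3,2,29) (3,3,17) (4,3,17)

Derivation:
Step 1: insert 29 -> lo=[29] hi=[] -> (len(lo)=1, len(hi)=0, max(lo)=29)
Step 2: insert 10 -> lo=[10] hi=[29] -> (len(lo)=1, len(hi)=1, max(lo)=10)
Step 3: insert 17 -> lo=[10, 17] hi=[29] -> (len(lo)=2, len(hi)=1, max(lo)=17)
Step 4: insert 38 -> lo=[10, 17] hi=[29, 38] -> (len(lo)=2, len(hi)=2, max(lo)=17)
Step 5: insert 45 -> lo=[10, 17, 29] hi=[38, 45] -> (len(lo)=3, len(hi)=2, max(lo)=29)
Step 6: insert 12 -> lo=[10, 12, 17] hi=[29, 38, 45] -> (len(lo)=3, len(hi)=3, max(lo)=17)
Step 7: insert 7 -> lo=[7, 10, 12, 17] hi=[29, 38, 45] -> (len(lo)=4, len(hi)=3, max(lo)=17)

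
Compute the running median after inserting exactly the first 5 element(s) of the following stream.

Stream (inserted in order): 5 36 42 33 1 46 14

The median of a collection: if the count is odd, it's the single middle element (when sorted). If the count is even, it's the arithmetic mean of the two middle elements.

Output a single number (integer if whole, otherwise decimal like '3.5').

Answer: 33

Derivation:
Step 1: insert 5 -> lo=[5] (size 1, max 5) hi=[] (size 0) -> median=5
Step 2: insert 36 -> lo=[5] (size 1, max 5) hi=[36] (size 1, min 36) -> median=20.5
Step 3: insert 42 -> lo=[5, 36] (size 2, max 36) hi=[42] (size 1, min 42) -> median=36
Step 4: insert 33 -> lo=[5, 33] (size 2, max 33) hi=[36, 42] (size 2, min 36) -> median=34.5
Step 5: insert 1 -> lo=[1, 5, 33] (size 3, max 33) hi=[36, 42] (size 2, min 36) -> median=33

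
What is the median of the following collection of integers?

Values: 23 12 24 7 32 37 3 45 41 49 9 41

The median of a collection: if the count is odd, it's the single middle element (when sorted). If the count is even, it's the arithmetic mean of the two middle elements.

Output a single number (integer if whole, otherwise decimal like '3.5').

Step 1: insert 23 -> lo=[23] (size 1, max 23) hi=[] (size 0) -> median=23
Step 2: insert 12 -> lo=[12] (size 1, max 12) hi=[23] (size 1, min 23) -> median=17.5
Step 3: insert 24 -> lo=[12, 23] (size 2, max 23) hi=[24] (size 1, min 24) -> median=23
Step 4: insert 7 -> lo=[7, 12] (size 2, max 12) hi=[23, 24] (size 2, min 23) -> median=17.5
Step 5: insert 32 -> lo=[7, 12, 23] (size 3, max 23) hi=[24, 32] (size 2, min 24) -> median=23
Step 6: insert 37 -> lo=[7, 12, 23] (size 3, max 23) hi=[24, 32, 37] (size 3, min 24) -> median=23.5
Step 7: insert 3 -> lo=[3, 7, 12, 23] (size 4, max 23) hi=[24, 32, 37] (size 3, min 24) -> median=23
Step 8: insert 45 -> lo=[3, 7, 12, 23] (size 4, max 23) hi=[24, 32, 37, 45] (size 4, min 24) -> median=23.5
Step 9: insert 41 -> lo=[3, 7, 12, 23, 24] (size 5, max 24) hi=[32, 37, 41, 45] (size 4, min 32) -> median=24
Step 10: insert 49 -> lo=[3, 7, 12, 23, 24] (size 5, max 24) hi=[32, 37, 41, 45, 49] (size 5, min 32) -> median=28
Step 11: insert 9 -> lo=[3, 7, 9, 12, 23, 24] (size 6, max 24) hi=[32, 37, 41, 45, 49] (size 5, min 32) -> median=24
Step 12: insert 41 -> lo=[3, 7, 9, 12, 23, 24] (size 6, max 24) hi=[32, 37, 41, 41, 45, 49] (size 6, min 32) -> median=28

Answer: 28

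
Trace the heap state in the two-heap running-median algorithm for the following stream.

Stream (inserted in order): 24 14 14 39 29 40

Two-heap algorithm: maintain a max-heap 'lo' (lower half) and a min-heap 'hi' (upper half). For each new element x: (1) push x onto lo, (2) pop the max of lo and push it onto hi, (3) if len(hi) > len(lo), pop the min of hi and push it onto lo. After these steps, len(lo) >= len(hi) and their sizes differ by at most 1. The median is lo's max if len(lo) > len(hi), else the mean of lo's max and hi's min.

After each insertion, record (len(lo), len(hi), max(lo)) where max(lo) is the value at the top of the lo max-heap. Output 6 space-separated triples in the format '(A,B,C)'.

Step 1: insert 24 -> lo=[24] hi=[] -> (len(lo)=1, len(hi)=0, max(lo)=24)
Step 2: insert 14 -> lo=[14] hi=[24] -> (len(lo)=1, len(hi)=1, max(lo)=14)
Step 3: insert 14 -> lo=[14, 14] hi=[24] -> (len(lo)=2, len(hi)=1, max(lo)=14)
Step 4: insert 39 -> lo=[14, 14] hi=[24, 39] -> (len(lo)=2, len(hi)=2, max(lo)=14)
Step 5: insert 29 -> lo=[14, 14, 24] hi=[29, 39] -> (len(lo)=3, len(hi)=2, max(lo)=24)
Step 6: insert 40 -> lo=[14, 14, 24] hi=[29, 39, 40] -> (len(lo)=3, len(hi)=3, max(lo)=24)

Answer: (1,0,24) (1,1,14) (2,1,14) (2,2,14) (3,2,24) (3,3,24)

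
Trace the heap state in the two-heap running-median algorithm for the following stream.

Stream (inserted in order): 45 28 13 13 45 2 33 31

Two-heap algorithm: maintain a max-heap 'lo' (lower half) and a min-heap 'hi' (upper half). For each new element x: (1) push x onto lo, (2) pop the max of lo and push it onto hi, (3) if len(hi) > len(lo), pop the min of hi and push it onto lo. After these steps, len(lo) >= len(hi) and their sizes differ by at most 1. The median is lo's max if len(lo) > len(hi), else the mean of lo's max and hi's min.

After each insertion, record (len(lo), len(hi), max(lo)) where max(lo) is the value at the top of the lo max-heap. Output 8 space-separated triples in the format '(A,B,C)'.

Answer: (1,0,45) (1,1,28) (2,1,28) (2,2,13) (3,2,28) (3,3,13) (4,3,28) (4,4,28)

Derivation:
Step 1: insert 45 -> lo=[45] hi=[] -> (len(lo)=1, len(hi)=0, max(lo)=45)
Step 2: insert 28 -> lo=[28] hi=[45] -> (len(lo)=1, len(hi)=1, max(lo)=28)
Step 3: insert 13 -> lo=[13, 28] hi=[45] -> (len(lo)=2, len(hi)=1, max(lo)=28)
Step 4: insert 13 -> lo=[13, 13] hi=[28, 45] -> (len(lo)=2, len(hi)=2, max(lo)=13)
Step 5: insert 45 -> lo=[13, 13, 28] hi=[45, 45] -> (len(lo)=3, len(hi)=2, max(lo)=28)
Step 6: insert 2 -> lo=[2, 13, 13] hi=[28, 45, 45] -> (len(lo)=3, len(hi)=3, max(lo)=13)
Step 7: insert 33 -> lo=[2, 13, 13, 28] hi=[33, 45, 45] -> (len(lo)=4, len(hi)=3, max(lo)=28)
Step 8: insert 31 -> lo=[2, 13, 13, 28] hi=[31, 33, 45, 45] -> (len(lo)=4, len(hi)=4, max(lo)=28)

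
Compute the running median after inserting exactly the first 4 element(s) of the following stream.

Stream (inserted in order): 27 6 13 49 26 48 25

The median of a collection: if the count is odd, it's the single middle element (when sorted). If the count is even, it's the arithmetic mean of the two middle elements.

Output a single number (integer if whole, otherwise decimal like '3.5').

Step 1: insert 27 -> lo=[27] (size 1, max 27) hi=[] (size 0) -> median=27
Step 2: insert 6 -> lo=[6] (size 1, max 6) hi=[27] (size 1, min 27) -> median=16.5
Step 3: insert 13 -> lo=[6, 13] (size 2, max 13) hi=[27] (size 1, min 27) -> median=13
Step 4: insert 49 -> lo=[6, 13] (size 2, max 13) hi=[27, 49] (size 2, min 27) -> median=20

Answer: 20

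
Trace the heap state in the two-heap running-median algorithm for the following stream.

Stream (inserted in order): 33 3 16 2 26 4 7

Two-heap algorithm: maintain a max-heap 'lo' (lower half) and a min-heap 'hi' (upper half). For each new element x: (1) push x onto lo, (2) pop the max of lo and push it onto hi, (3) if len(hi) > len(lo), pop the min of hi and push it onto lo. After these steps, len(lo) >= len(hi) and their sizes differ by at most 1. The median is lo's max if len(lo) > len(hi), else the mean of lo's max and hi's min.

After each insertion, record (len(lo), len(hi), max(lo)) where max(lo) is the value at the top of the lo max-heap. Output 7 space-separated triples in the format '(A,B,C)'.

Step 1: insert 33 -> lo=[33] hi=[] -> (len(lo)=1, len(hi)=0, max(lo)=33)
Step 2: insert 3 -> lo=[3] hi=[33] -> (len(lo)=1, len(hi)=1, max(lo)=3)
Step 3: insert 16 -> lo=[3, 16] hi=[33] -> (len(lo)=2, len(hi)=1, max(lo)=16)
Step 4: insert 2 -> lo=[2, 3] hi=[16, 33] -> (len(lo)=2, len(hi)=2, max(lo)=3)
Step 5: insert 26 -> lo=[2, 3, 16] hi=[26, 33] -> (len(lo)=3, len(hi)=2, max(lo)=16)
Step 6: insert 4 -> lo=[2, 3, 4] hi=[16, 26, 33] -> (len(lo)=3, len(hi)=3, max(lo)=4)
Step 7: insert 7 -> lo=[2, 3, 4, 7] hi=[16, 26, 33] -> (len(lo)=4, len(hi)=3, max(lo)=7)

Answer: (1,0,33) (1,1,3) (2,1,16) (2,2,3) (3,2,16) (3,3,4) (4,3,7)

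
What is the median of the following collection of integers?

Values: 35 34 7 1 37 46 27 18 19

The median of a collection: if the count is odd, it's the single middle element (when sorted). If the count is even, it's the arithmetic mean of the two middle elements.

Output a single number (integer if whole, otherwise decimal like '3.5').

Answer: 27

Derivation:
Step 1: insert 35 -> lo=[35] (size 1, max 35) hi=[] (size 0) -> median=35
Step 2: insert 34 -> lo=[34] (size 1, max 34) hi=[35] (size 1, min 35) -> median=34.5
Step 3: insert 7 -> lo=[7, 34] (size 2, max 34) hi=[35] (size 1, min 35) -> median=34
Step 4: insert 1 -> lo=[1, 7] (size 2, max 7) hi=[34, 35] (size 2, min 34) -> median=20.5
Step 5: insert 37 -> lo=[1, 7, 34] (size 3, max 34) hi=[35, 37] (size 2, min 35) -> median=34
Step 6: insert 46 -> lo=[1, 7, 34] (size 3, max 34) hi=[35, 37, 46] (size 3, min 35) -> median=34.5
Step 7: insert 27 -> lo=[1, 7, 27, 34] (size 4, max 34) hi=[35, 37, 46] (size 3, min 35) -> median=34
Step 8: insert 18 -> lo=[1, 7, 18, 27] (size 4, max 27) hi=[34, 35, 37, 46] (size 4, min 34) -> median=30.5
Step 9: insert 19 -> lo=[1, 7, 18, 19, 27] (size 5, max 27) hi=[34, 35, 37, 46] (size 4, min 34) -> median=27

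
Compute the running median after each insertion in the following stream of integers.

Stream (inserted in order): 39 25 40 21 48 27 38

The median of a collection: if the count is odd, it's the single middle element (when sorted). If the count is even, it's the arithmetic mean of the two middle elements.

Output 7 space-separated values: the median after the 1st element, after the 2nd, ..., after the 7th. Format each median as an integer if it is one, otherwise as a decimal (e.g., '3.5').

Step 1: insert 39 -> lo=[39] (size 1, max 39) hi=[] (size 0) -> median=39
Step 2: insert 25 -> lo=[25] (size 1, max 25) hi=[39] (size 1, min 39) -> median=32
Step 3: insert 40 -> lo=[25, 39] (size 2, max 39) hi=[40] (size 1, min 40) -> median=39
Step 4: insert 21 -> lo=[21, 25] (size 2, max 25) hi=[39, 40] (size 2, min 39) -> median=32
Step 5: insert 48 -> lo=[21, 25, 39] (size 3, max 39) hi=[40, 48] (size 2, min 40) -> median=39
Step 6: insert 27 -> lo=[21, 25, 27] (size 3, max 27) hi=[39, 40, 48] (size 3, min 39) -> median=33
Step 7: insert 38 -> lo=[21, 25, 27, 38] (size 4, max 38) hi=[39, 40, 48] (size 3, min 39) -> median=38

Answer: 39 32 39 32 39 33 38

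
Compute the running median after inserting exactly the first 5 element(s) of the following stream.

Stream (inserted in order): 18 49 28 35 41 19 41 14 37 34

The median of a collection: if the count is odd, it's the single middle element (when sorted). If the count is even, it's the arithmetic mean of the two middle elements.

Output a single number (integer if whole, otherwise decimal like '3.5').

Answer: 35

Derivation:
Step 1: insert 18 -> lo=[18] (size 1, max 18) hi=[] (size 0) -> median=18
Step 2: insert 49 -> lo=[18] (size 1, max 18) hi=[49] (size 1, min 49) -> median=33.5
Step 3: insert 28 -> lo=[18, 28] (size 2, max 28) hi=[49] (size 1, min 49) -> median=28
Step 4: insert 35 -> lo=[18, 28] (size 2, max 28) hi=[35, 49] (size 2, min 35) -> median=31.5
Step 5: insert 41 -> lo=[18, 28, 35] (size 3, max 35) hi=[41, 49] (size 2, min 41) -> median=35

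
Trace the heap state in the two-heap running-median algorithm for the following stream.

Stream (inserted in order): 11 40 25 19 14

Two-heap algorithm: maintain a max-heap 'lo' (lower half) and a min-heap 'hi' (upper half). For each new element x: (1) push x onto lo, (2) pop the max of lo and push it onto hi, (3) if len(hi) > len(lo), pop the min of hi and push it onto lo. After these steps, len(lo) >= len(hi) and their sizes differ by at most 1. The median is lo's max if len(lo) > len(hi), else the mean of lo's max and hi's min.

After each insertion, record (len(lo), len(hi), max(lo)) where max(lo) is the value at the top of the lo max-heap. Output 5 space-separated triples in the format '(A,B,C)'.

Step 1: insert 11 -> lo=[11] hi=[] -> (len(lo)=1, len(hi)=0, max(lo)=11)
Step 2: insert 40 -> lo=[11] hi=[40] -> (len(lo)=1, len(hi)=1, max(lo)=11)
Step 3: insert 25 -> lo=[11, 25] hi=[40] -> (len(lo)=2, len(hi)=1, max(lo)=25)
Step 4: insert 19 -> lo=[11, 19] hi=[25, 40] -> (len(lo)=2, len(hi)=2, max(lo)=19)
Step 5: insert 14 -> lo=[11, 14, 19] hi=[25, 40] -> (len(lo)=3, len(hi)=2, max(lo)=19)

Answer: (1,0,11) (1,1,11) (2,1,25) (2,2,19) (3,2,19)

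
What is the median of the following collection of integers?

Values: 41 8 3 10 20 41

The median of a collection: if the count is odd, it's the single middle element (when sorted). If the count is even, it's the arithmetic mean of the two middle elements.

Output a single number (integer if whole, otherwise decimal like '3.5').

Step 1: insert 41 -> lo=[41] (size 1, max 41) hi=[] (size 0) -> median=41
Step 2: insert 8 -> lo=[8] (size 1, max 8) hi=[41] (size 1, min 41) -> median=24.5
Step 3: insert 3 -> lo=[3, 8] (size 2, max 8) hi=[41] (size 1, min 41) -> median=8
Step 4: insert 10 -> lo=[3, 8] (size 2, max 8) hi=[10, 41] (size 2, min 10) -> median=9
Step 5: insert 20 -> lo=[3, 8, 10] (size 3, max 10) hi=[20, 41] (size 2, min 20) -> median=10
Step 6: insert 41 -> lo=[3, 8, 10] (size 3, max 10) hi=[20, 41, 41] (size 3, min 20) -> median=15

Answer: 15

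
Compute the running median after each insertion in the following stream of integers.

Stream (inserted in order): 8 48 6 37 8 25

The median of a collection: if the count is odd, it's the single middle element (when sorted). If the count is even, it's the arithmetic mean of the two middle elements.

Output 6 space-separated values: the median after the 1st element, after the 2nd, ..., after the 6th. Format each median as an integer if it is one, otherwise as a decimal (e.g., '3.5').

Answer: 8 28 8 22.5 8 16.5

Derivation:
Step 1: insert 8 -> lo=[8] (size 1, max 8) hi=[] (size 0) -> median=8
Step 2: insert 48 -> lo=[8] (size 1, max 8) hi=[48] (size 1, min 48) -> median=28
Step 3: insert 6 -> lo=[6, 8] (size 2, max 8) hi=[48] (size 1, min 48) -> median=8
Step 4: insert 37 -> lo=[6, 8] (size 2, max 8) hi=[37, 48] (size 2, min 37) -> median=22.5
Step 5: insert 8 -> lo=[6, 8, 8] (size 3, max 8) hi=[37, 48] (size 2, min 37) -> median=8
Step 6: insert 25 -> lo=[6, 8, 8] (size 3, max 8) hi=[25, 37, 48] (size 3, min 25) -> median=16.5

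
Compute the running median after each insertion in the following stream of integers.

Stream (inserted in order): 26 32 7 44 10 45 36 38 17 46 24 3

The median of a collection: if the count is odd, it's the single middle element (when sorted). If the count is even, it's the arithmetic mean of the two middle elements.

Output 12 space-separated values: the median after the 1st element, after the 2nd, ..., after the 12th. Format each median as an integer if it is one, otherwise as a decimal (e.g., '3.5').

Step 1: insert 26 -> lo=[26] (size 1, max 26) hi=[] (size 0) -> median=26
Step 2: insert 32 -> lo=[26] (size 1, max 26) hi=[32] (size 1, min 32) -> median=29
Step 3: insert 7 -> lo=[7, 26] (size 2, max 26) hi=[32] (size 1, min 32) -> median=26
Step 4: insert 44 -> lo=[7, 26] (size 2, max 26) hi=[32, 44] (size 2, min 32) -> median=29
Step 5: insert 10 -> lo=[7, 10, 26] (size 3, max 26) hi=[32, 44] (size 2, min 32) -> median=26
Step 6: insert 45 -> lo=[7, 10, 26] (size 3, max 26) hi=[32, 44, 45] (size 3, min 32) -> median=29
Step 7: insert 36 -> lo=[7, 10, 26, 32] (size 4, max 32) hi=[36, 44, 45] (size 3, min 36) -> median=32
Step 8: insert 38 -> lo=[7, 10, 26, 32] (size 4, max 32) hi=[36, 38, 44, 45] (size 4, min 36) -> median=34
Step 9: insert 17 -> lo=[7, 10, 17, 26, 32] (size 5, max 32) hi=[36, 38, 44, 45] (size 4, min 36) -> median=32
Step 10: insert 46 -> lo=[7, 10, 17, 26, 32] (size 5, max 32) hi=[36, 38, 44, 45, 46] (size 5, min 36) -> median=34
Step 11: insert 24 -> lo=[7, 10, 17, 24, 26, 32] (size 6, max 32) hi=[36, 38, 44, 45, 46] (size 5, min 36) -> median=32
Step 12: insert 3 -> lo=[3, 7, 10, 17, 24, 26] (size 6, max 26) hi=[32, 36, 38, 44, 45, 46] (size 6, min 32) -> median=29

Answer: 26 29 26 29 26 29 32 34 32 34 32 29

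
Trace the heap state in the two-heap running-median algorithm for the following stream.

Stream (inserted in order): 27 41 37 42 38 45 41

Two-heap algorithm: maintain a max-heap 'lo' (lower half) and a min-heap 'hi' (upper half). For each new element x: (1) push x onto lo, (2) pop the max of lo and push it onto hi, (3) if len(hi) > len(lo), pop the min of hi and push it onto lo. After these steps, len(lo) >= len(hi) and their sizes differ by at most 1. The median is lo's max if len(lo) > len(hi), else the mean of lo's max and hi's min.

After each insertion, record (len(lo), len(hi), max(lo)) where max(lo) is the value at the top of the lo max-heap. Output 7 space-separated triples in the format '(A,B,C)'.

Step 1: insert 27 -> lo=[27] hi=[] -> (len(lo)=1, len(hi)=0, max(lo)=27)
Step 2: insert 41 -> lo=[27] hi=[41] -> (len(lo)=1, len(hi)=1, max(lo)=27)
Step 3: insert 37 -> lo=[27, 37] hi=[41] -> (len(lo)=2, len(hi)=1, max(lo)=37)
Step 4: insert 42 -> lo=[27, 37] hi=[41, 42] -> (len(lo)=2, len(hi)=2, max(lo)=37)
Step 5: insert 38 -> lo=[27, 37, 38] hi=[41, 42] -> (len(lo)=3, len(hi)=2, max(lo)=38)
Step 6: insert 45 -> lo=[27, 37, 38] hi=[41, 42, 45] -> (len(lo)=3, len(hi)=3, max(lo)=38)
Step 7: insert 41 -> lo=[27, 37, 38, 41] hi=[41, 42, 45] -> (len(lo)=4, len(hi)=3, max(lo)=41)

Answer: (1,0,27) (1,1,27) (2,1,37) (2,2,37) (3,2,38) (3,3,38) (4,3,41)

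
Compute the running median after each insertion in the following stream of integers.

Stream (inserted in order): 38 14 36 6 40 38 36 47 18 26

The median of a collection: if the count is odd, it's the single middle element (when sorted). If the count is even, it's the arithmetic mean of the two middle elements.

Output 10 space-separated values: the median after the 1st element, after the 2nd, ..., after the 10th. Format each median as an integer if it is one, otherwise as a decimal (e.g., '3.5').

Step 1: insert 38 -> lo=[38] (size 1, max 38) hi=[] (size 0) -> median=38
Step 2: insert 14 -> lo=[14] (size 1, max 14) hi=[38] (size 1, min 38) -> median=26
Step 3: insert 36 -> lo=[14, 36] (size 2, max 36) hi=[38] (size 1, min 38) -> median=36
Step 4: insert 6 -> lo=[6, 14] (size 2, max 14) hi=[36, 38] (size 2, min 36) -> median=25
Step 5: insert 40 -> lo=[6, 14, 36] (size 3, max 36) hi=[38, 40] (size 2, min 38) -> median=36
Step 6: insert 38 -> lo=[6, 14, 36] (size 3, max 36) hi=[38, 38, 40] (size 3, min 38) -> median=37
Step 7: insert 36 -> lo=[6, 14, 36, 36] (size 4, max 36) hi=[38, 38, 40] (size 3, min 38) -> median=36
Step 8: insert 47 -> lo=[6, 14, 36, 36] (size 4, max 36) hi=[38, 38, 40, 47] (size 4, min 38) -> median=37
Step 9: insert 18 -> lo=[6, 14, 18, 36, 36] (size 5, max 36) hi=[38, 38, 40, 47] (size 4, min 38) -> median=36
Step 10: insert 26 -> lo=[6, 14, 18, 26, 36] (size 5, max 36) hi=[36, 38, 38, 40, 47] (size 5, min 36) -> median=36

Answer: 38 26 36 25 36 37 36 37 36 36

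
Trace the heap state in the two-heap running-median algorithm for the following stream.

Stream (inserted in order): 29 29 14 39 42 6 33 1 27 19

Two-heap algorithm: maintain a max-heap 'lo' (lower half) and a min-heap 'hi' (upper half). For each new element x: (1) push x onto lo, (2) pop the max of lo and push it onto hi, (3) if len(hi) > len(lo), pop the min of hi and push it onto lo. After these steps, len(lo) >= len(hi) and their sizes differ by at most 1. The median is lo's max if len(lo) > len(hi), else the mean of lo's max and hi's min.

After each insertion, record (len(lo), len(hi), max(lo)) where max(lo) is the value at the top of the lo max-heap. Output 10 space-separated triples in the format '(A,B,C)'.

Answer: (1,0,29) (1,1,29) (2,1,29) (2,2,29) (3,2,29) (3,3,29) (4,3,29) (4,4,29) (5,4,29) (5,5,27)

Derivation:
Step 1: insert 29 -> lo=[29] hi=[] -> (len(lo)=1, len(hi)=0, max(lo)=29)
Step 2: insert 29 -> lo=[29] hi=[29] -> (len(lo)=1, len(hi)=1, max(lo)=29)
Step 3: insert 14 -> lo=[14, 29] hi=[29] -> (len(lo)=2, len(hi)=1, max(lo)=29)
Step 4: insert 39 -> lo=[14, 29] hi=[29, 39] -> (len(lo)=2, len(hi)=2, max(lo)=29)
Step 5: insert 42 -> lo=[14, 29, 29] hi=[39, 42] -> (len(lo)=3, len(hi)=2, max(lo)=29)
Step 6: insert 6 -> lo=[6, 14, 29] hi=[29, 39, 42] -> (len(lo)=3, len(hi)=3, max(lo)=29)
Step 7: insert 33 -> lo=[6, 14, 29, 29] hi=[33, 39, 42] -> (len(lo)=4, len(hi)=3, max(lo)=29)
Step 8: insert 1 -> lo=[1, 6, 14, 29] hi=[29, 33, 39, 42] -> (len(lo)=4, len(hi)=4, max(lo)=29)
Step 9: insert 27 -> lo=[1, 6, 14, 27, 29] hi=[29, 33, 39, 42] -> (len(lo)=5, len(hi)=4, max(lo)=29)
Step 10: insert 19 -> lo=[1, 6, 14, 19, 27] hi=[29, 29, 33, 39, 42] -> (len(lo)=5, len(hi)=5, max(lo)=27)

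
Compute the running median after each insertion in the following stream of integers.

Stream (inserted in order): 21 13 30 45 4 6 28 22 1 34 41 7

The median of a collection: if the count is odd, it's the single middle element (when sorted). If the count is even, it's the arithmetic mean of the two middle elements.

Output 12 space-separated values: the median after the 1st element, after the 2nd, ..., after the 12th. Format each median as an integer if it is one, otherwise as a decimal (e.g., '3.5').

Step 1: insert 21 -> lo=[21] (size 1, max 21) hi=[] (size 0) -> median=21
Step 2: insert 13 -> lo=[13] (size 1, max 13) hi=[21] (size 1, min 21) -> median=17
Step 3: insert 30 -> lo=[13, 21] (size 2, max 21) hi=[30] (size 1, min 30) -> median=21
Step 4: insert 45 -> lo=[13, 21] (size 2, max 21) hi=[30, 45] (size 2, min 30) -> median=25.5
Step 5: insert 4 -> lo=[4, 13, 21] (size 3, max 21) hi=[30, 45] (size 2, min 30) -> median=21
Step 6: insert 6 -> lo=[4, 6, 13] (size 3, max 13) hi=[21, 30, 45] (size 3, min 21) -> median=17
Step 7: insert 28 -> lo=[4, 6, 13, 21] (size 4, max 21) hi=[28, 30, 45] (size 3, min 28) -> median=21
Step 8: insert 22 -> lo=[4, 6, 13, 21] (size 4, max 21) hi=[22, 28, 30, 45] (size 4, min 22) -> median=21.5
Step 9: insert 1 -> lo=[1, 4, 6, 13, 21] (size 5, max 21) hi=[22, 28, 30, 45] (size 4, min 22) -> median=21
Step 10: insert 34 -> lo=[1, 4, 6, 13, 21] (size 5, max 21) hi=[22, 28, 30, 34, 45] (size 5, min 22) -> median=21.5
Step 11: insert 41 -> lo=[1, 4, 6, 13, 21, 22] (size 6, max 22) hi=[28, 30, 34, 41, 45] (size 5, min 28) -> median=22
Step 12: insert 7 -> lo=[1, 4, 6, 7, 13, 21] (size 6, max 21) hi=[22, 28, 30, 34, 41, 45] (size 6, min 22) -> median=21.5

Answer: 21 17 21 25.5 21 17 21 21.5 21 21.5 22 21.5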